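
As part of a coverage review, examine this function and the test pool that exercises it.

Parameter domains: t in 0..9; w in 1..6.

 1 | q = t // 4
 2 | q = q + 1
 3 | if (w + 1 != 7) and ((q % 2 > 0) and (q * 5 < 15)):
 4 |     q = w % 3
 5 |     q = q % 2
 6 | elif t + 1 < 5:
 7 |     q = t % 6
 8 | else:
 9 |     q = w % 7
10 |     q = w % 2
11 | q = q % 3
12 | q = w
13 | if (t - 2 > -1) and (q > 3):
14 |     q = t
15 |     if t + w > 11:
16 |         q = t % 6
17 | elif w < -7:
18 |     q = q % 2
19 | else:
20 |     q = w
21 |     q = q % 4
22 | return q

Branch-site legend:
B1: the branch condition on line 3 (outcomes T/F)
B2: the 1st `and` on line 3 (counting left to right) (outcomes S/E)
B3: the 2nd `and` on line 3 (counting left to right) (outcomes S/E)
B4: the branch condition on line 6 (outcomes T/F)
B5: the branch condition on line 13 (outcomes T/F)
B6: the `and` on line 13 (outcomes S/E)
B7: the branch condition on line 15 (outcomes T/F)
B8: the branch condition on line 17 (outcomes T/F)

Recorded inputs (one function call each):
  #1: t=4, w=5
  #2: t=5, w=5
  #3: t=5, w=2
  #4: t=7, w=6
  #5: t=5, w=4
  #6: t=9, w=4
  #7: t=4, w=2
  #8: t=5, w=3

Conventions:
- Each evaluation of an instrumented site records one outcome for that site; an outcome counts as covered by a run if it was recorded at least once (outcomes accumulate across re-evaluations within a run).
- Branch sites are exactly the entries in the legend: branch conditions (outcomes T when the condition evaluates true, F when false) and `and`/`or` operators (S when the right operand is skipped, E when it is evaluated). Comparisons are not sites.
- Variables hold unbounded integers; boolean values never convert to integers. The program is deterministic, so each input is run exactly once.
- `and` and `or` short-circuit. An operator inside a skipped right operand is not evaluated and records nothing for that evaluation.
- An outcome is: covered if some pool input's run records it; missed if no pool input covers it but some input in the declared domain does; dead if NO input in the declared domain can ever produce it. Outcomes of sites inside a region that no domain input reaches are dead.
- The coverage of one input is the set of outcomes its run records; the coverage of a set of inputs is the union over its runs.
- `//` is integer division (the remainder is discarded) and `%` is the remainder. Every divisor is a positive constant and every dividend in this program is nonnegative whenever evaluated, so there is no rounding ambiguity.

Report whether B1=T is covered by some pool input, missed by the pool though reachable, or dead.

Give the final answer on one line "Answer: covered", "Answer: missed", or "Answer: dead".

no pool input records B1=T
but domain input (t=0, w=1) does record it -> reachable, so missed

Answer: missed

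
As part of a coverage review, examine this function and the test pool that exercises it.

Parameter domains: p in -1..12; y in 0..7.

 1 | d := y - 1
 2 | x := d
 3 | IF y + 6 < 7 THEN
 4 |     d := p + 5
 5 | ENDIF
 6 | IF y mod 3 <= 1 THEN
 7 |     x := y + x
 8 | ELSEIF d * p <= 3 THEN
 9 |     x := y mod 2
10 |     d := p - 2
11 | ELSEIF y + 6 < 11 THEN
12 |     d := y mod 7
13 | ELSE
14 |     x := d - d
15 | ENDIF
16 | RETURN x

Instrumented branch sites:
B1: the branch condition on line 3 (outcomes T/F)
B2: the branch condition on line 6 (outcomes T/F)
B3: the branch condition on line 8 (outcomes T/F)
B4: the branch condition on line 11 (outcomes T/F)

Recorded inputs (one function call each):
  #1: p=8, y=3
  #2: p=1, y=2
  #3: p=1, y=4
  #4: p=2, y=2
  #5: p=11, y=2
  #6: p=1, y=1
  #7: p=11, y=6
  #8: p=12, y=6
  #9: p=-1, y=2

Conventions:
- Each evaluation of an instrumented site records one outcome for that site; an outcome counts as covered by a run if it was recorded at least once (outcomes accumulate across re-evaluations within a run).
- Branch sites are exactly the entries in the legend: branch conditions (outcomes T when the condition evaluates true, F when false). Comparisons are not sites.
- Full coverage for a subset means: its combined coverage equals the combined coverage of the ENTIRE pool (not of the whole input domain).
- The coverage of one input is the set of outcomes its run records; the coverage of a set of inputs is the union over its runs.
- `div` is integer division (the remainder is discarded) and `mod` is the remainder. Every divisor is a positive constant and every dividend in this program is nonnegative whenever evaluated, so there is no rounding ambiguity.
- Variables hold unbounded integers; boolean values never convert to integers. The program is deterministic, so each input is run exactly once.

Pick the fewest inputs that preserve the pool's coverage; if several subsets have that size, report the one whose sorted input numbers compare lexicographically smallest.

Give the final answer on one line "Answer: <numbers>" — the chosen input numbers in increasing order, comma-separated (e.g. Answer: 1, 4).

run #1 (p=8, y=3) runs B1->F, B2->T; records B1=F, B2=T
run #2 (p=1, y=2) runs B1->F, B2->F, B3->T; records B1=F, B2=F, B3=T
run #3 (p=1, y=4) runs B1->F, B2->T; records B1=F, B2=T
run #4 (p=2, y=2) runs B1->F, B2->F, B3->T; records B1=F, B2=F, B3=T
run #5 (p=11, y=2) runs B1->F, B2->F, B3->F, B4->T; records B1=F, B2=F, B3=F, B4=T
run #6 (p=1, y=1) runs B1->F, B2->T; records B1=F, B2=T
run #7 (p=11, y=6) runs B1->F, B2->T; records B1=F, B2=T
run #8 (p=12, y=6) runs B1->F, B2->T; records B1=F, B2=T
run #9 (p=-1, y=2) runs B1->F, B2->F, B3->T; records B1=F, B2=F, B3=T
the full pool covers 6 outcomes: B1=F, B2=T, B2=F, B3=T, B3=F, B4=T
every size-1 subset falls short of the 6 outcomes (best: 4/6)
every size-2 subset falls short of the 6 outcomes (best: 5/6)
inputs {1, 2, 5} (size 3) cover everything; no size-3 subset with a lexicographically smaller index list covers all 6

Answer: 1, 2, 5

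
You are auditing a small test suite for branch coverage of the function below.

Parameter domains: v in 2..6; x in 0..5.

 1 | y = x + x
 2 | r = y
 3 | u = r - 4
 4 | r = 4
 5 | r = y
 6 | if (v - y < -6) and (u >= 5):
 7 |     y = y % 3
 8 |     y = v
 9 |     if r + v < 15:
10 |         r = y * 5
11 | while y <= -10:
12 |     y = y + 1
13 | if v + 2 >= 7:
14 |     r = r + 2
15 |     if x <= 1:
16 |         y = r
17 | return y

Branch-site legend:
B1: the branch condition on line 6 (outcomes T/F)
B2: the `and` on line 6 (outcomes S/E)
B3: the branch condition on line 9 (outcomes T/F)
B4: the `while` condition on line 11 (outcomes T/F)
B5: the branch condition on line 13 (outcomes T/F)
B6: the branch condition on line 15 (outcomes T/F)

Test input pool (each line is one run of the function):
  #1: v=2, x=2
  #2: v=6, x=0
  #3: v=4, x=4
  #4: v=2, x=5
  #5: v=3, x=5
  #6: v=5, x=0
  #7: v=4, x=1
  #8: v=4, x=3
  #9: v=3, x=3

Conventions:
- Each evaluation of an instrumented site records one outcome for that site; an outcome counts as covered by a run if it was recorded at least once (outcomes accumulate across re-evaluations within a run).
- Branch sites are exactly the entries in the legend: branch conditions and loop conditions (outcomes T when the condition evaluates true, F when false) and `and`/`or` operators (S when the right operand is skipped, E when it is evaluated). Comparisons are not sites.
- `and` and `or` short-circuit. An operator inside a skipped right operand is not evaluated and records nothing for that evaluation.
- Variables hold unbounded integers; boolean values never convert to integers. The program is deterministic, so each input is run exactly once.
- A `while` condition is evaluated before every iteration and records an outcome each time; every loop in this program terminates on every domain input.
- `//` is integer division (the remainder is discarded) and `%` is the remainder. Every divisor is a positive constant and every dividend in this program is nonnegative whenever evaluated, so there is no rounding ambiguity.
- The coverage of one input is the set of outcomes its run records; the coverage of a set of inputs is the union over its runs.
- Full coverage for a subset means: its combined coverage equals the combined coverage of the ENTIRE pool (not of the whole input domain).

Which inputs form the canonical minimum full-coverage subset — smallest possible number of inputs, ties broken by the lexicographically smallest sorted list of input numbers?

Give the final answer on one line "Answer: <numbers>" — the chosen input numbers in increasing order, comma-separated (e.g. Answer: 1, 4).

run #1 (v=2, x=2) runs B2->S, B1->F, B4->F, B5->F; records B1=F, B2=S, B4=F, B5=F
run #2 (v=6, x=0) runs B2->S, B1->F, B4->F, B5->T, B6->T; records B1=F, B2=S, B4=F, B5=T, B6=T
run #3 (v=4, x=4) runs B2->S, B1->F, B4->F, B5->F; records B1=F, B2=S, B4=F, B5=F
run #4 (v=2, x=5) runs B2->E, B1->T, B3->T, B4->F, B5->F; records B1=T, B2=E, B3=T, B4=F, B5=F
run #5 (v=3, x=5) runs B2->E, B1->T, B3->T, B4->F, B5->F; records B1=T, B2=E, B3=T, B4=F, B5=F
run #6 (v=5, x=0) runs B2->S, B1->F, B4->F, B5->T, B6->T; records B1=F, B2=S, B4=F, B5=T, B6=T
run #7 (v=4, x=1) runs B2->S, B1->F, B4->F, B5->F; records B1=F, B2=S, B4=F, B5=F
run #8 (v=4, x=3) runs B2->S, B1->F, B4->F, B5->F; records B1=F, B2=S, B4=F, B5=F
run #9 (v=3, x=3) runs B2->S, B1->F, B4->F, B5->F; records B1=F, B2=S, B4=F, B5=F
together the pool reaches 9 outcomes: B1=T, B1=F, B2=S, B2=E, B3=T, B4=F, B5=T, B5=F, B6=T
checked all size-1 subsets: none covers 9 outcomes (max 5/9)
the canonical winner is {2, 4}: size 2, full 9-outcome coverage, earliest index list among size-2 covers

Answer: 2, 4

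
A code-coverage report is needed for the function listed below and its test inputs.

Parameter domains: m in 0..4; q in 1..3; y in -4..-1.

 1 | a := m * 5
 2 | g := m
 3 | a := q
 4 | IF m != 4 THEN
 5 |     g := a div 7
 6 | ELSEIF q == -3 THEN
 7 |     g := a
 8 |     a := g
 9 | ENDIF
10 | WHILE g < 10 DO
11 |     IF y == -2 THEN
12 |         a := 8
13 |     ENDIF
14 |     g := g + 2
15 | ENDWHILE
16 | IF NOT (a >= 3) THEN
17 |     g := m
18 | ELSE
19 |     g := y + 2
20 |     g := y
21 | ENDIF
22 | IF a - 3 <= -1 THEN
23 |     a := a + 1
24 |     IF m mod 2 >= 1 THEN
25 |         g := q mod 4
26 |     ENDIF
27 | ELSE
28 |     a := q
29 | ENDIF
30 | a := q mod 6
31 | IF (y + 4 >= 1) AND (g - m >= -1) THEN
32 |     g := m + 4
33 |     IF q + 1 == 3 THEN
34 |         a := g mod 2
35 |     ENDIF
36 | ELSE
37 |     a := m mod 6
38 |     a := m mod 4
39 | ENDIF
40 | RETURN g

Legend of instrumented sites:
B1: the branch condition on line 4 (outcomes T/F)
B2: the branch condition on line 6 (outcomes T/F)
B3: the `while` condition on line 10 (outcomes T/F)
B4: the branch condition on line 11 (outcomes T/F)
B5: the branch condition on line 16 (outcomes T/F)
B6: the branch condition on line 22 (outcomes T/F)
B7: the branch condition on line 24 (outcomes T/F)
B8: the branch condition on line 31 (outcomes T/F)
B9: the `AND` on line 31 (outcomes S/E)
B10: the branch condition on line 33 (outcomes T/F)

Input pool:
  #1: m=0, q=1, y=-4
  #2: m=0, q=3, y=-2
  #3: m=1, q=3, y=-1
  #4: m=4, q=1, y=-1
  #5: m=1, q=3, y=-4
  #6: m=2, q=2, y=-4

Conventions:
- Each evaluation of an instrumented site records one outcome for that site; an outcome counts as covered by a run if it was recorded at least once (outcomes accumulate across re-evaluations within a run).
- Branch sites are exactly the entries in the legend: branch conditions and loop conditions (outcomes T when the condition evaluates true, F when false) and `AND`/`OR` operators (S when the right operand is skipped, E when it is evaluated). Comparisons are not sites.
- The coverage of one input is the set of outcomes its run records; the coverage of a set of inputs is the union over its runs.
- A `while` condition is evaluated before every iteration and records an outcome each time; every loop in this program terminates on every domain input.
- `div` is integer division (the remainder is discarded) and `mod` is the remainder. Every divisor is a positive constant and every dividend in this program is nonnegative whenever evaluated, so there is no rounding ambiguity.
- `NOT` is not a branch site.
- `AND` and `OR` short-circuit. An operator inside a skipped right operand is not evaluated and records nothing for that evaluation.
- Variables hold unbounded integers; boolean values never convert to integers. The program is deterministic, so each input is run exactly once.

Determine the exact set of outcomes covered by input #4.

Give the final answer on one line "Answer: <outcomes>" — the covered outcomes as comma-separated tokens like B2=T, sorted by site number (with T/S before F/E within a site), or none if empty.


Tracing the run of input #4 (m=4, q=1, y=-1):
  B1->F, B2->F, B3->T, B4->F, B3->T, B4->F, B3->T, B4->F, B3->F, B5->T
  B6->T, B7->F, B9->E, B8->T, B10->F
deduplicating events, the covered set is: B1=F, B2=F, B3=T, B3=F, B4=F, B5=T, B6=T, B7=F, B8=T, B9=E, B10=F
Answer: B1=F, B2=F, B3=T, B3=F, B4=F, B5=T, B6=T, B7=F, B8=T, B9=E, B10=F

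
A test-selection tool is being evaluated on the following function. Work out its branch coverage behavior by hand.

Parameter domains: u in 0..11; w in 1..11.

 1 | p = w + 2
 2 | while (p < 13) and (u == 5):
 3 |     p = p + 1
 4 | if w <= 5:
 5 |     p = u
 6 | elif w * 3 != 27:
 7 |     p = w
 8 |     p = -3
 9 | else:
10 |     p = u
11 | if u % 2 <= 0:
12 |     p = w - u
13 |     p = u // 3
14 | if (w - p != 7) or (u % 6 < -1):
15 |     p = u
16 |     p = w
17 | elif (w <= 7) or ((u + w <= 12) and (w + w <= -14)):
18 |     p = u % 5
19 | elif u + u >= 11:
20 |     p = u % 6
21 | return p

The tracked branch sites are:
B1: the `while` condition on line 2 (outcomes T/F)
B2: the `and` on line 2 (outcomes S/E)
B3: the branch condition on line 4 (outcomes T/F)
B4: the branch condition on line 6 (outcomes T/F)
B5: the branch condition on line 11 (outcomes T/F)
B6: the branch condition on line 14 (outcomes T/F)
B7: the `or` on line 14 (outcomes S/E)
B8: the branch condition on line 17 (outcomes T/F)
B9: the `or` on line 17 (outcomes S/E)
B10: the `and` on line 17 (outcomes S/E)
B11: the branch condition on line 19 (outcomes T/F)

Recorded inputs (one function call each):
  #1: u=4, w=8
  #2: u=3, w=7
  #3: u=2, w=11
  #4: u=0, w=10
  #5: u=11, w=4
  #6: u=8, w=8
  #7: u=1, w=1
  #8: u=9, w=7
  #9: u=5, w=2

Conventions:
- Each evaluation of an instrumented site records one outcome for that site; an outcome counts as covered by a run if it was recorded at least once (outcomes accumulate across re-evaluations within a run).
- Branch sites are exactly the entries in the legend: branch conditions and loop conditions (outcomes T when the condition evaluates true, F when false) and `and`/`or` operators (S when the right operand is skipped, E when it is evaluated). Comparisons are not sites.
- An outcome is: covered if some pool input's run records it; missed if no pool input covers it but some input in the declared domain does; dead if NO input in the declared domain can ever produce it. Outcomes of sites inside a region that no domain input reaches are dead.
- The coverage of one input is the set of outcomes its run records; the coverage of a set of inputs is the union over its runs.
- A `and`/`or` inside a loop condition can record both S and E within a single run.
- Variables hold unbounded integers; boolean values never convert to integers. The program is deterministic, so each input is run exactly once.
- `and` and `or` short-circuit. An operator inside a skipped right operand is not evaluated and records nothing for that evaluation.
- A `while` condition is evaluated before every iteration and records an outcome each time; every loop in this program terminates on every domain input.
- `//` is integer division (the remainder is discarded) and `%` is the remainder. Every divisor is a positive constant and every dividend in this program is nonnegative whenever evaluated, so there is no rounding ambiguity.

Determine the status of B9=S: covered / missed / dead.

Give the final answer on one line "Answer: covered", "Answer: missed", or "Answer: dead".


no pool input records B9=S
but domain input (u=0, w=7) does record it -> reachable, so missed
Answer: missed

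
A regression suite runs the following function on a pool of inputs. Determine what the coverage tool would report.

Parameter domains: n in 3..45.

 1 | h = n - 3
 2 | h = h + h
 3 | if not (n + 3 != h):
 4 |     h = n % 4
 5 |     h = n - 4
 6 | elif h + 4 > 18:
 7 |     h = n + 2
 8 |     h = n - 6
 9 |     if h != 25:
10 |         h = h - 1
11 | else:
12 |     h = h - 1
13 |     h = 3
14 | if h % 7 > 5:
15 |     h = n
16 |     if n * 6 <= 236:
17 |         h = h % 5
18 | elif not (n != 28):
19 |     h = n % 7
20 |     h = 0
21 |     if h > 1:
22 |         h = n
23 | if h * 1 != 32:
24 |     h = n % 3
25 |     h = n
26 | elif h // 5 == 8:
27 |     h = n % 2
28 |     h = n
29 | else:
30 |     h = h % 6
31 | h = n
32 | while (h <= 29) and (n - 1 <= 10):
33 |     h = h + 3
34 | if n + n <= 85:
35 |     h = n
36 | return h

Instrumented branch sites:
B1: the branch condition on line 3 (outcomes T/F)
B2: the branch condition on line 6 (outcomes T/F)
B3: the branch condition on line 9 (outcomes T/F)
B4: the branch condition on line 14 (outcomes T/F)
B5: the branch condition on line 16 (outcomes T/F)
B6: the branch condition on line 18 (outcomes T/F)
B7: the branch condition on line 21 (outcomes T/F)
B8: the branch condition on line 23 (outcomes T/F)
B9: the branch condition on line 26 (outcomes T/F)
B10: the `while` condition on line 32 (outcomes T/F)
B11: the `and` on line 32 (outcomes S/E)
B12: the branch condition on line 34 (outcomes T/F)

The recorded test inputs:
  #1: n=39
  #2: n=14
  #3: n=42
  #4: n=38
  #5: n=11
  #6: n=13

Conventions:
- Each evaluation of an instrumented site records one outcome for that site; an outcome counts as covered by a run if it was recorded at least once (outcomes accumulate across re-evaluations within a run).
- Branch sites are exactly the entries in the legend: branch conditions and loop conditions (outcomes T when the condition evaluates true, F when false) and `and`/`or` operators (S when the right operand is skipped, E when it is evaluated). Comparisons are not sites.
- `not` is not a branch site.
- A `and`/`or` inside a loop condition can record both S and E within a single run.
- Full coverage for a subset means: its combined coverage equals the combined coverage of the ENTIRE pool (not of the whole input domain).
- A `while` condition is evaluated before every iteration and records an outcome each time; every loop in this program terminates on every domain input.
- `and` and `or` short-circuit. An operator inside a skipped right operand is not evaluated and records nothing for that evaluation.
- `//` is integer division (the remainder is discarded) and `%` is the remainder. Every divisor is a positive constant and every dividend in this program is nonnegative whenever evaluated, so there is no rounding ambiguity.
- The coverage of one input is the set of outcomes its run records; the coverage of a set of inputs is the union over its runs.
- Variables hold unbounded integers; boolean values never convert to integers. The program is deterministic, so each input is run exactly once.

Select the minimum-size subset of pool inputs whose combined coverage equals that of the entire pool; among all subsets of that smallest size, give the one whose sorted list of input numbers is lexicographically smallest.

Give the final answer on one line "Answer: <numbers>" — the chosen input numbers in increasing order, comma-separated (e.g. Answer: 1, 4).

input #1, n=39: outcomes B1=F, B2=T, B3=T, B4=F, B6=F, B8=F, B9=F, B10=F, B11=S, B12=T
input #2, n=14: outcomes B1=F, B2=T, B3=T, B4=F, B6=F, B8=T, B10=F, B11=E, B12=T
input #3, n=42: outcomes B1=F, B2=T, B3=T, B4=F, B6=F, B8=T, B10=F, B11=S, B12=T
input #4, n=38: outcomes B1=F, B2=T, B3=T, B4=F, B6=F, B8=T, B10=F, B11=S, B12=T
input #5, n=11: outcomes B1=F, B2=T, B3=T, B4=F, B6=F, B8=T, B10=T, B10=F, B11=S, B11=E, B12=T
input #6, n=13: outcomes B1=F, B2=T, B3=T, B4=T, B5=T, B8=T, B10=F, B11=E, B12=T
union over all inputs: B1=F, B2=T, B3=T, B4=T, B4=F, B5=T, B6=F, B8=T, B8=F, B9=F, B10=T, B10=F, B11=S, B11=E, B12=T (15 outcomes)
no size-1 subset reaches all 15 outcomes (best union: 11/15)
no size-2 subset reaches all 15 outcomes (best union: 14/15)
size 3: inputs {1, 5, 6} cover all 15 outcomes, and no lexicographically smaller subset of this size does

Answer: 1, 5, 6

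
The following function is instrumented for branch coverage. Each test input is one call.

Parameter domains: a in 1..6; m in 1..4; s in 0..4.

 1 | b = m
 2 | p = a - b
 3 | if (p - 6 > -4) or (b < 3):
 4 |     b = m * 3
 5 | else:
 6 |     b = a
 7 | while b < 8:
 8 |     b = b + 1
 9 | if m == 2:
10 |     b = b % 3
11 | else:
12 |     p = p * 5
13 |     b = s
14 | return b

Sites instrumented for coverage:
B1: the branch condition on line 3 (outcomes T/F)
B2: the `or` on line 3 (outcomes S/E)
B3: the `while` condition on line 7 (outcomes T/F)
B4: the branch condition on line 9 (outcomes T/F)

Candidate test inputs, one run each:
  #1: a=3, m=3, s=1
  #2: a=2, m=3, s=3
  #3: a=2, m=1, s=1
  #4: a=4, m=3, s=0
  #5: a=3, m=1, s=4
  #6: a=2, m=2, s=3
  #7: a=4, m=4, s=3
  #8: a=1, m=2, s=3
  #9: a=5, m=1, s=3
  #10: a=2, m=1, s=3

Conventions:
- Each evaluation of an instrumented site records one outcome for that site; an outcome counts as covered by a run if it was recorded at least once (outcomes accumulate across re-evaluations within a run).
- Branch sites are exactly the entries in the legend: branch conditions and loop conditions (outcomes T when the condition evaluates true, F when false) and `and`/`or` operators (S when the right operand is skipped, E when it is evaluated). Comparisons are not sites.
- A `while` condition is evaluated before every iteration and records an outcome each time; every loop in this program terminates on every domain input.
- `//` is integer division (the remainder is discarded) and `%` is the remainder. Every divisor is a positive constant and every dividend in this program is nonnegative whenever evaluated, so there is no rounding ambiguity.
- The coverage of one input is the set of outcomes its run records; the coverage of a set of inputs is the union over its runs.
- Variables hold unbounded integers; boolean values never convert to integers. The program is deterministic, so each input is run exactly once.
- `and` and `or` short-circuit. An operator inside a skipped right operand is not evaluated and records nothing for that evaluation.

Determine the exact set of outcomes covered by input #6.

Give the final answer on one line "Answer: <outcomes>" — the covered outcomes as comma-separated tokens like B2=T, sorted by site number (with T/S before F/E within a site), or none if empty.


Event log for input #6 (a=2, m=2, s=3):
  B2->E, B1->T, B3->T, B3->T, B3->F, B4->T
as a set, this run covers: B1=T, B2=E, B3=T, B3=F, B4=T
Answer: B1=T, B2=E, B3=T, B3=F, B4=T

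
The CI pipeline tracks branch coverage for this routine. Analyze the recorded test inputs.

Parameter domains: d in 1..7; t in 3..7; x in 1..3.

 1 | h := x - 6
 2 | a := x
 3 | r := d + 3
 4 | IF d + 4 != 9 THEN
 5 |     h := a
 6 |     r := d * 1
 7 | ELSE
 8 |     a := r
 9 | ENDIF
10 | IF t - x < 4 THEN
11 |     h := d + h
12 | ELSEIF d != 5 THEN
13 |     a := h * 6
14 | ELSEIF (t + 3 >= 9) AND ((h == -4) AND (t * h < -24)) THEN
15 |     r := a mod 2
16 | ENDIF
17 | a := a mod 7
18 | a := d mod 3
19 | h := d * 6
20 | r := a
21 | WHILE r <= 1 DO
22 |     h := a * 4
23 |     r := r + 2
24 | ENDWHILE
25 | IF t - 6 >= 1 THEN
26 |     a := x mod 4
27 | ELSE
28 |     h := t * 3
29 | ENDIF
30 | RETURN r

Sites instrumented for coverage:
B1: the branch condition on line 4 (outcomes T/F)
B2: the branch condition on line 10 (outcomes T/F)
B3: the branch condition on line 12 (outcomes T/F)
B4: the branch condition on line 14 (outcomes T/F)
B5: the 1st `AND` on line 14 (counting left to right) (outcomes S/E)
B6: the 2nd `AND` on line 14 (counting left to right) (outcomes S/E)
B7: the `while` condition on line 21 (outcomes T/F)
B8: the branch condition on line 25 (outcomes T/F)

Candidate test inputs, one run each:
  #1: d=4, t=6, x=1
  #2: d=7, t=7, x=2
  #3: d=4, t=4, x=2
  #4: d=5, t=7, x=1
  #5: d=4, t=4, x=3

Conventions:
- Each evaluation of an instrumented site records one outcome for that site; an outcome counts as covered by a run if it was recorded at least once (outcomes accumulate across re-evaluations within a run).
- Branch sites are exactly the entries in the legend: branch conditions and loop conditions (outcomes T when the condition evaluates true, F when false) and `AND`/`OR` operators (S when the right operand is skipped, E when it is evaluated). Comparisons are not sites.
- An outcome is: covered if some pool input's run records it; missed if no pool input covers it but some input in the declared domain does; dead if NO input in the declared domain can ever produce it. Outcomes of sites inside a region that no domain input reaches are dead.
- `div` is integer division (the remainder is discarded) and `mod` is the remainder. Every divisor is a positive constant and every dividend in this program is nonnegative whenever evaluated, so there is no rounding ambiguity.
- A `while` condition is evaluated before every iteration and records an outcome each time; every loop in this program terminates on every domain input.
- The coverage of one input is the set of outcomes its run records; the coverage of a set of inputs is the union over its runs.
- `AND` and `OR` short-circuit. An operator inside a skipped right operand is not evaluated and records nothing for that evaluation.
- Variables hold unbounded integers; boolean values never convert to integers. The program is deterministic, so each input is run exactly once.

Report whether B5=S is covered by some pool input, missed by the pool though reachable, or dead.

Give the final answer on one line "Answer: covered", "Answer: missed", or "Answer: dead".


no pool input records B5=S
but domain input (d=5, t=5, x=1) does record it -> reachable, so missed
Answer: missed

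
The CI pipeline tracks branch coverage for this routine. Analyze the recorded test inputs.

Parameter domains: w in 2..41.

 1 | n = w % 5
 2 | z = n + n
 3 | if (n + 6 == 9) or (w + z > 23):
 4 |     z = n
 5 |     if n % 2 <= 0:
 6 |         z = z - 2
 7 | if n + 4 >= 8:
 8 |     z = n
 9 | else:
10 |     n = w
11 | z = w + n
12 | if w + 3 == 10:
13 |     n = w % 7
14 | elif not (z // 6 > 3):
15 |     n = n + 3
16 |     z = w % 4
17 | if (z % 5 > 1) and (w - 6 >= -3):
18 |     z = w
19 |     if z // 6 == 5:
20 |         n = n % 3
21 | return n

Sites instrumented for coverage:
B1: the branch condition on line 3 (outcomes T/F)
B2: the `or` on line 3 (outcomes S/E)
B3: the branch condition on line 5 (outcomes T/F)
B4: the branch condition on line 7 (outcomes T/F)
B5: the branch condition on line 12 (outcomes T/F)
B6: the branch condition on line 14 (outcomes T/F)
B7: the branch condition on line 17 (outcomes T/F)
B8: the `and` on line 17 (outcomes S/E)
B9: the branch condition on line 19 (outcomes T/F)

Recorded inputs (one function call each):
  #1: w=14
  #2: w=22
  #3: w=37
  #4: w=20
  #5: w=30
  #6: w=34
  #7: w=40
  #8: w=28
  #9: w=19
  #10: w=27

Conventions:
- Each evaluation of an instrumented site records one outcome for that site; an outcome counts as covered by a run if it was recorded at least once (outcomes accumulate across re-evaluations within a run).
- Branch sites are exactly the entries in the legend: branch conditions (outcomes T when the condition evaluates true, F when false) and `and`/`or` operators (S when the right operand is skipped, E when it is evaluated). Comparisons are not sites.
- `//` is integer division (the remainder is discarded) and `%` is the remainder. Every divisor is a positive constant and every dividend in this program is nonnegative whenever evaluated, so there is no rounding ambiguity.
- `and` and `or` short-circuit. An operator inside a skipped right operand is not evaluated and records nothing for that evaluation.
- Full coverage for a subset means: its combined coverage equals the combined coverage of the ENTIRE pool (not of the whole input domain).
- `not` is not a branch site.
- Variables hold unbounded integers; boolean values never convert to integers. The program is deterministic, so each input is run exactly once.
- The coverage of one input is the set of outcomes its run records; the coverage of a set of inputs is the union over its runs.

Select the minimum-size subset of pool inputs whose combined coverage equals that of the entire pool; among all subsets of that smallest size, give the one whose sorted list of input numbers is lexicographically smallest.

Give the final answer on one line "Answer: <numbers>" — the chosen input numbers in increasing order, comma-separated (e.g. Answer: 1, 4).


run #1 (w=14) runs B2->E, B1->F, B4->T, B5->F, B6->T, B8->E, B7->T, B9->F; records B1=F, B2=E, B4=T, B5=F, B6=T, B7=T, B8=E, B9=F
run #2 (w=22) runs B2->E, B1->T, B3->T, B4->F, B5->F, B6->F, B8->E, B7->T, B9->F; records B1=T, B2=E, B3=T, B4=F, B5=F, B6=F, B7=T, B8=E, B9=F
run #3 (w=37) runs B2->E, B1->T, B3->T, B4->F, B5->F, B6->F, B8->E, B7->T, B9->F; records B1=T, B2=E, B3=T, B4=F, B5=F, B6=F, B7=T, B8=E, B9=F
run #4 (w=20) runs B2->E, B1->F, B4->F, B5->F, B6->F, B8->S, B7->F; records B1=F, B2=E, B4=F, B5=F, B6=F, B7=F, B8=S
run #5 (w=30) runs B2->E, B1->T, B3->T, B4->F, B5->F, B6->F, B8->S, B7->F; records B1=T, B2=E, B3=T, B4=F, B5=F, B6=F, B7=F, B8=S
run #6 (w=34) runs B2->E, B1->T, B3->T, B4->T, B5->F, B6->F, B8->E, B7->T, B9->T; records B1=T, B2=E, B3=T, B4=T, B5=F, B6=F, B7=T, B8=E, B9=T
run #7 (w=40) runs B2->E, B1->T, B3->T, B4->F, B5->F, B6->F, B8->S, B7->F; records B1=T, B2=E, B3=T, B4=F, B5=F, B6=F, B7=F, B8=S
run #8 (w=28) runs B2->S, B1->T, B3->F, B4->F, B5->F, B6->F, B8->S, B7->F; records B1=T, B2=S, B3=F, B4=F, B5=F, B6=F, B7=F, B8=S
run #9 (w=19) runs B2->E, B1->T, B3->T, B4->T, B5->F, B6->T, B8->E, B7->T, B9->F; records B1=T, B2=E, B3=T, B4=T, B5=F, B6=T, B7=T, B8=E, B9=F
run #10 (w=27) runs B2->E, B1->T, B3->T, B4->F, B5->F, B6->F, B8->E, B7->T, B9->F; records B1=T, B2=E, B3=T, B4=F, B5=F, B6=F, B7=T, B8=E, B9=F
the full pool covers 17 outcomes: B1=T, B1=F, B2=S, B2=E, B3=T, B3=F, B4=T, B4=F, B5=F, B6=T, B6=F, B7=T, B7=F, B8=S, B8=E, B9=T, B9=F
size 1 is not enough: best union over all size-1 subsets is 9/17
size 2 is not enough: best union over all size-2 subsets is 15/17
the canonical winner is {1, 6, 8}: size 3, full 17-outcome coverage, earliest index list among size-3 covers
Answer: 1, 6, 8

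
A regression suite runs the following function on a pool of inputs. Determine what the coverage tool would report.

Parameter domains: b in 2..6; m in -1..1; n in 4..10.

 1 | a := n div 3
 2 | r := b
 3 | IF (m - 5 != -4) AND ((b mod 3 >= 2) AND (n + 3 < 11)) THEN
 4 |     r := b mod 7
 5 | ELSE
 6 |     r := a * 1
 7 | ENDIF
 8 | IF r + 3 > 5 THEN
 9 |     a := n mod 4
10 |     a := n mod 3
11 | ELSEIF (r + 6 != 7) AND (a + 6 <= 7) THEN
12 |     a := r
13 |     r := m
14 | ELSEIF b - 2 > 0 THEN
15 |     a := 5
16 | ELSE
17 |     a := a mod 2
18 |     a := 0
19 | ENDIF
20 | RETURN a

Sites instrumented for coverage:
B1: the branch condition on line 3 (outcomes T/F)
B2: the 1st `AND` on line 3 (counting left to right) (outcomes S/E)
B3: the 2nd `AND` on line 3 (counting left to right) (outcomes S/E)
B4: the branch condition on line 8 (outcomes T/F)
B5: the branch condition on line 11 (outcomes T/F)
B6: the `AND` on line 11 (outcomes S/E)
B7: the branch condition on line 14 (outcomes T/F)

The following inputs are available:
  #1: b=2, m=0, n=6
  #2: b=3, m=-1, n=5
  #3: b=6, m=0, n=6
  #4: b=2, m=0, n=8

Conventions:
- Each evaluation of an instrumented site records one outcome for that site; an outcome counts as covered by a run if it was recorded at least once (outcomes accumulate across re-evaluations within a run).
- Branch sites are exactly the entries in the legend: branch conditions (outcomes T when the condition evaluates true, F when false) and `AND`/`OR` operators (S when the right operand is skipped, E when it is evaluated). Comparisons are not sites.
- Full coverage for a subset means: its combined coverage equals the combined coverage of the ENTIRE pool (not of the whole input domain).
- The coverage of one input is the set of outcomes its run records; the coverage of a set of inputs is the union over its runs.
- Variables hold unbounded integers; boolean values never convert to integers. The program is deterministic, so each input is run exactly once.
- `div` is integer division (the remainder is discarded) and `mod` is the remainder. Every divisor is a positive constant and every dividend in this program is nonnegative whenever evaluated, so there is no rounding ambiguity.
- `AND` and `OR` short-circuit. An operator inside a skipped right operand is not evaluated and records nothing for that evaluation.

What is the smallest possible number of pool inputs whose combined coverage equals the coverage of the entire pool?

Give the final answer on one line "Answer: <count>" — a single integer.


run #1 (b=2, m=0, n=6) records B1=T, B2=E, B3=E, B4=F, B5=F, B6=E, B7=F
run #2 (b=3, m=-1, n=5) records B1=F, B2=E, B3=S, B4=F, B5=F, B6=S, B7=T
run #3 (b=6, m=0, n=6) records B1=F, B2=E, B3=S, B4=F, B5=F, B6=E, B7=T
run #4 (b=2, m=0, n=8) records B1=F, B2=E, B3=E, B4=F, B5=F, B6=E, B7=F
union over all inputs: B1=T, B1=F, B2=E, B3=S, B3=E, B4=F, B5=F, B6=S, B6=E, B7=T, B7=F (11 outcomes)
size 1 is not enough: best union over all size-1 subsets is 7/11
size 2: inputs {1, 2} cover all 11 outcomes, and no lexicographically smaller subset of this size does
Answer: 2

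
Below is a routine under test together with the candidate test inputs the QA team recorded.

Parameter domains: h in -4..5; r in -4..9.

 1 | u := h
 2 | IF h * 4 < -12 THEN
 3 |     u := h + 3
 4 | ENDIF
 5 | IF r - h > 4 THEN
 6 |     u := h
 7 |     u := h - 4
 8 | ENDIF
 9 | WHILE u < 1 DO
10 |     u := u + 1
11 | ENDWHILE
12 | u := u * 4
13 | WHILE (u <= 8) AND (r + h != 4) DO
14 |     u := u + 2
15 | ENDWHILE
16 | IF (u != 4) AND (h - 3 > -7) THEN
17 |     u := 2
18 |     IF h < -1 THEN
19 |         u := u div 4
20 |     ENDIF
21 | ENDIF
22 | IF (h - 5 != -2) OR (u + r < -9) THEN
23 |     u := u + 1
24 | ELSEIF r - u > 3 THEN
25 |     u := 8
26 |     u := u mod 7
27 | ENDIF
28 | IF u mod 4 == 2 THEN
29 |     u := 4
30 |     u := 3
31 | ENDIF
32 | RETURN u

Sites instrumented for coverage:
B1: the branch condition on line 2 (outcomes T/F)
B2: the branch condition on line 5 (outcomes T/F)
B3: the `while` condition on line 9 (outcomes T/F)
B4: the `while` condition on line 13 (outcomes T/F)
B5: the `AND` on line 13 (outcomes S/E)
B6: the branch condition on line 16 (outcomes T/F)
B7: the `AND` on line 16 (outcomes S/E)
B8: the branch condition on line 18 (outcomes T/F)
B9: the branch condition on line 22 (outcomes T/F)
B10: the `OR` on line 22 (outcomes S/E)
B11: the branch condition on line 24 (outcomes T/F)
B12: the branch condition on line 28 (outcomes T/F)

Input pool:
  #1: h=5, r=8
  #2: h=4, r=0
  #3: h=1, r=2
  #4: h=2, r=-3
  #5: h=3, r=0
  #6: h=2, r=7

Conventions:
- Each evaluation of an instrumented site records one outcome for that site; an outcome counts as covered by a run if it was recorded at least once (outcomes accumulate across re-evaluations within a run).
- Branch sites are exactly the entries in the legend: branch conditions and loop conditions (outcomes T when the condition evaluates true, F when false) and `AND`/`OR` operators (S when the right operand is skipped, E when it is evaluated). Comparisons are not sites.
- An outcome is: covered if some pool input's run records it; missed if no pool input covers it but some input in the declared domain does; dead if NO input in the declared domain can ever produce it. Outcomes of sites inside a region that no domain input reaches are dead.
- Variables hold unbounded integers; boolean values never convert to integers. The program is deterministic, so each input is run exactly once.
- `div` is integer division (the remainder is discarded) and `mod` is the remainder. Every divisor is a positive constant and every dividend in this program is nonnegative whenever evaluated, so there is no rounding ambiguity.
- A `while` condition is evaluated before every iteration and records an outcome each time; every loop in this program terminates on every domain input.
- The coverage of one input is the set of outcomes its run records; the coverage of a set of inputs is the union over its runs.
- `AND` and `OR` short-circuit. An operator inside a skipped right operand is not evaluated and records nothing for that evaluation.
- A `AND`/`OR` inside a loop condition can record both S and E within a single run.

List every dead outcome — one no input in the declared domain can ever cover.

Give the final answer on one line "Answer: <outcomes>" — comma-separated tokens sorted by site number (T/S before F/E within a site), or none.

running all 140 domain inputs and tallying outcomes:
  reachable outcomes have witnesses, e.g. B1=T (e.g. h=-4, r=-4), B1=F (e.g. h=-3, r=-4), B2=T (e.g. h=-4, r=1), B2=F (e.g. h=-4, r=-4)

Answer: none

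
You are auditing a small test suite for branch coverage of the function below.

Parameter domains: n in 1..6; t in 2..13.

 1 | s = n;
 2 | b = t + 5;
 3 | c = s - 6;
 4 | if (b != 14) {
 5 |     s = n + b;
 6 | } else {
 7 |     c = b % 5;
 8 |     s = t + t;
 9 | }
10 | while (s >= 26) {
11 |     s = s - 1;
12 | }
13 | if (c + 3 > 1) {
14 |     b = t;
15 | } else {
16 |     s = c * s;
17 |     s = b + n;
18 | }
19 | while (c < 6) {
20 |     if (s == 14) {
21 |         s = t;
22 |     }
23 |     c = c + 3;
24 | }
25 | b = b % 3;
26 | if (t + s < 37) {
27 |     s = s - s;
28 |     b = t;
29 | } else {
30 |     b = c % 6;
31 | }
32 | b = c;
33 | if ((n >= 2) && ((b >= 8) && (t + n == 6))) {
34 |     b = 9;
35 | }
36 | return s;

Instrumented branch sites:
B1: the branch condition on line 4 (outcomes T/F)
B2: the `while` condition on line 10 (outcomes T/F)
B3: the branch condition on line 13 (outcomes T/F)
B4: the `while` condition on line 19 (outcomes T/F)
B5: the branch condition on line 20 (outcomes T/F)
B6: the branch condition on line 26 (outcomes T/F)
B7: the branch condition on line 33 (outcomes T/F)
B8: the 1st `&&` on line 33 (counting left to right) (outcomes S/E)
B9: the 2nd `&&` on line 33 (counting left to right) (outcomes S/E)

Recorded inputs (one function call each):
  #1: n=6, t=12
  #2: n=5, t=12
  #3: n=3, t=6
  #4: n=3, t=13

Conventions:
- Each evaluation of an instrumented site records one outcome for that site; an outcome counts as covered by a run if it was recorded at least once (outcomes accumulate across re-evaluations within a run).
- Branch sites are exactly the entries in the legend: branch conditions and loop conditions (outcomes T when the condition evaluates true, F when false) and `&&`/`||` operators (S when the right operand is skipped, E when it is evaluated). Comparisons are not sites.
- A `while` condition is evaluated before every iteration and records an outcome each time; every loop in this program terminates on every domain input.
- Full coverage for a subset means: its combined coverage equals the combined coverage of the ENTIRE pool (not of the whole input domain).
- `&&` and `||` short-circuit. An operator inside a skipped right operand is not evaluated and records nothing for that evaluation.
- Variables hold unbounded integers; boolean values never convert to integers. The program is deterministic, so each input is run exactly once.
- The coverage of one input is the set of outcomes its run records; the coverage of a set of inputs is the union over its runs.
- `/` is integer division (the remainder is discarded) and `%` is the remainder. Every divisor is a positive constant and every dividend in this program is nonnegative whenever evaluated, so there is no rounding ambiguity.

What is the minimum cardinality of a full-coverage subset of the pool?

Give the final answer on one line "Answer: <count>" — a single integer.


input #1, n=6, t=12: outcomes B1=T, B2=F, B3=T, B4=T, B4=F, B5=F, B6=T, B7=F, B8=E, B9=S
input #2, n=5, t=12: outcomes B1=T, B2=F, B3=T, B4=T, B4=F, B5=F, B6=T, B7=F, B8=E, B9=E
input #3, n=3, t=6: outcomes B1=T, B2=F, B3=F, B4=T, B4=F, B5=T, B5=F, B6=T, B7=F, B8=E, B9=S
input #4, n=3, t=13: outcomes B1=T, B2=F, B3=F, B4=T, B4=F, B5=F, B6=T, B7=F, B8=E, B9=S
the full pool covers 13 outcomes: B1=T, B2=F, B3=T, B3=F, B4=T, B4=F, B5=T, B5=F, B6=T, B7=F, B8=E, B9=S, B9=E
checked all size-1 subsets: none covers 13 outcomes (max 11/13)
inputs {2, 3} (size 2) cover everything; no size-2 subset with a lexicographically smaller index list covers all 13
Answer: 2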